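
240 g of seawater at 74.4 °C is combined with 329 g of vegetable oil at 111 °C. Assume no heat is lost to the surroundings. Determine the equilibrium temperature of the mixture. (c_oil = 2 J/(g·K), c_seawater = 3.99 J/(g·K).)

T_f ≈ 89.3 °C

With ΣQ=0 the equilibrium temperature is the m·c-weighted mean:
T_f = (658×111 + 957.6×74.4) / (658 + 957.6)
    = 144283 / 1615.6 ≈ 89.31 °C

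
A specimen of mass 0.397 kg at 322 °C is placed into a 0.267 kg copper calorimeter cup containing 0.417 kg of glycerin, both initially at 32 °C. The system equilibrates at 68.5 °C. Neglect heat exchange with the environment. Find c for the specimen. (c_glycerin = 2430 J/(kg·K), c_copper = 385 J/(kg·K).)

c ≈ 405 J/(kg·K)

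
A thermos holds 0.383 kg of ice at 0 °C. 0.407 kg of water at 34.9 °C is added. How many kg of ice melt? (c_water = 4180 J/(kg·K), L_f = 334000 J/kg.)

Cooling the water to 0 °C releases 0.407·4180·34.9 = 59374 J.
Fully melting the ice requires m_ice L_f = 0.383·334000 = 127922 J.
59374 J < 127922 J, so only part of the ice melts and the system sits at 0 °C.
Mass melted = 59374/334000 ≈ 0.1778 kg.

m_melted ≈ 0.178 kg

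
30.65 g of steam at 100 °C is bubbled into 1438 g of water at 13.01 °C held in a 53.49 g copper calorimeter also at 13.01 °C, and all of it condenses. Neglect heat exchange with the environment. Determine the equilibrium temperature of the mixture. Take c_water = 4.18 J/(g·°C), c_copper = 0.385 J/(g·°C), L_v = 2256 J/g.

T_f ≈ 26.0 °C

Setting the total heat transfer to zero:
steam→water at 100 °C releases m L_v = 30.65·2256 = 69146
  condensed water 100 °C→T: 128.12(T − 100)
  original water: 6010.8(T − 13.01)
  cup: 20.59(T − 13.01)
6159.6 T = 69146 + 12812 + 78469 = 160427
T ≈ 26.05 °C (< 100 °C, so full condensation is consistent).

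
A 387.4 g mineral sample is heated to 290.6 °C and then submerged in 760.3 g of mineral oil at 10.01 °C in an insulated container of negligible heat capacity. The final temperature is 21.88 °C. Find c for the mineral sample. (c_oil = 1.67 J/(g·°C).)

Heat lost by the mineral sample = heat gained by the oil:
387.4×c×(290.6 − 21.88) = 760.3×1.67×(21.88 − 10.01)
104102 c = 15071  ⇒  c ≈ 0.1448 J/(g·°C)

c ≈ 0.145 J/(g·°C)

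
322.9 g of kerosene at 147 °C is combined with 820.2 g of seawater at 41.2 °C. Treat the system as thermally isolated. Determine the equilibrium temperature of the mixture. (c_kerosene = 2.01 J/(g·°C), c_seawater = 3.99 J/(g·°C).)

T_f = Σ m_i c_i T_i / Σ m_i c_i:
T_f = (649.03·147 + 3272.6·41.2) / (649.03 + 3272.6)
    = 230238 / 3921.6 ≈ 58.71 °C

T_f ≈ 58.7 °C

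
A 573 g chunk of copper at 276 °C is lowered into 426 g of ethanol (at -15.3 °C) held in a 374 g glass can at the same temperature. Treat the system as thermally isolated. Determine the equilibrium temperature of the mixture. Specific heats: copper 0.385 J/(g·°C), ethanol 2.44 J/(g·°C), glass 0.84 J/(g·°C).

Setting the total heat transfer to zero:
573*0.385*(T − 276) + 426*2.44*(T − (-15.3)) + 374*0.84*(T − (-15.3)) = 0
220.61(T − 276) + 1039.4(T − (-15.3)) + 314.16(T − (-15.3)) = 0
1574.2 T = 40177
T = 40177 / 1574.2 = 25.5 °C

T_f ≈ 25.5 °C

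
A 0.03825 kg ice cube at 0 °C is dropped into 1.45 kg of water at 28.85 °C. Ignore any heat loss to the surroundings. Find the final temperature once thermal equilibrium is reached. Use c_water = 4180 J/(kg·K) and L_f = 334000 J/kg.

T_f ≈ 26.1 °C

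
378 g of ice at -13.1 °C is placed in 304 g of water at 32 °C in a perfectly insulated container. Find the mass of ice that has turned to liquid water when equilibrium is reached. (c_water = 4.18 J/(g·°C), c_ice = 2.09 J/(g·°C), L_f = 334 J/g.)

Water can give up m c ΔT = 304×4.18×32 = 40663 J before reaching 0 °C.
Warming the ice to 0 °C takes 378×2.09×13.1 = 10349 J, leaving 30314 J for melting.
To melt every bit of ice: 378×334 = 126252 J.
Since 30314 < 126252 J, not all the ice melts; equilibrium is at 0 °C.
m_melted×334 = 30314  ⇒  m_melted ≈ 90.76 g.

m_melted ≈ 90.8 g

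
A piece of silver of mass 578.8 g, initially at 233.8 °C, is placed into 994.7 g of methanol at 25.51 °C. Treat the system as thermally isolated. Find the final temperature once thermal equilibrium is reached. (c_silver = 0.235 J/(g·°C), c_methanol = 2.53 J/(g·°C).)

T_f ≈ 36.2 °C

Taking heat into each body as positive, Σ m c ΔT = 0:
578.8·0.235·(T − 233.8) + 994.7·2.53·(T − 25.51) = 0
136.02(T − 233.8) + 2516.6(T − 25.51) = 0
(136.02 + 2516.6) T = 136.02·233.8 + 2516.6·25.51
T = 95999 / 2652.6 = 36.2 °C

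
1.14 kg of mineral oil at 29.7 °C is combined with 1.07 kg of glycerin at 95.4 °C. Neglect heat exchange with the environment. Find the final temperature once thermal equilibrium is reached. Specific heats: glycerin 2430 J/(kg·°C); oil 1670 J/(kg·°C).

T_f ≈ 67.6 °C

Energy conservation, ΣQ = 0:
1.07×2430×(T − 95.4) + 1.14×1670×(T − 29.7) = 0
4503.9 T = 304592
T = 304592/4503.9 ≈ 67.63 °C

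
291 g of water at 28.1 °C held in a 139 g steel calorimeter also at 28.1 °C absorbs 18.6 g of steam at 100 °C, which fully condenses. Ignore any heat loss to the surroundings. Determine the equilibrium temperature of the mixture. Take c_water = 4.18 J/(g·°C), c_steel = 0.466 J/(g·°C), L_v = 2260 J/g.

T_f ≈ 63.1 °C

Energy conservation, ΣQ = 0:
latent heat released on condensation: 18.6·2260 = 42036
  condensate cools 100→T: 18.6·4.18·(T − 100) = 77.75(T − 100)
  water warms: 291·4.18·(T − 28.1) = 1216.4(T − 28.1)
  cup: 64.77(T − 28.1)
1358.9 T = 42036 + 7774.8 + 36000 = 85811
T ≈ 63.15 °C — below 100 °C, confirming all the steam condensed.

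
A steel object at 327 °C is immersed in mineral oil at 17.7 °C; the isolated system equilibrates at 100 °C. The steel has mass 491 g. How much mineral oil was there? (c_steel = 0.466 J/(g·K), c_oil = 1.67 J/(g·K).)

Heat gained plus heat lost sum to zero:
491·0.466·(100 − 327) + m·1.67·(100 − 17.7) = 0
137.44 m = 51939
m = 51939/137.44 ≈ 377.9 g

m ≈ 378 g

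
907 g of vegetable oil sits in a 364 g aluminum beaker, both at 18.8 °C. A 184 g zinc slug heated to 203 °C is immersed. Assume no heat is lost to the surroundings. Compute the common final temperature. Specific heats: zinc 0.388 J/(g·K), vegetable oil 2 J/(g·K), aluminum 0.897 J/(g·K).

T_f ≈ 24.7 °C

Energy conservation, ΣQ = 0:
184·0.388·(T − 203) + 907·2·(T − 18.8) + 364·0.897·(T − 18.8) = 0
71.39(T − 203) + 1814(T − 18.8) + 326.51(T − 18.8) = 0
(71.39 + 1814 + 326.51) T = 71.39·203 + 1814·18.8 + 326.51·18.8
T = 54734/2211.9 ≈ 24.75 °C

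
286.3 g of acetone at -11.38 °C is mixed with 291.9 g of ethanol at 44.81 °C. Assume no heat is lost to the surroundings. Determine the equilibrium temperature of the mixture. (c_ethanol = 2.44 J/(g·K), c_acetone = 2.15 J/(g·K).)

Net heat exchanged in the isolated system is zero:
291.9×2.44×(T − 44.81) + 286.3×2.15×(T − (-11.38)) = 0
712.24(T − 44.81) + 615.54(T − (-11.38)) = 0
(712.24 + 615.54) T = 712.24×44.81 + 615.54×(-11.38)
T = 24910 / 1327.8 = 18.8 °C

T_f ≈ 18.8 °C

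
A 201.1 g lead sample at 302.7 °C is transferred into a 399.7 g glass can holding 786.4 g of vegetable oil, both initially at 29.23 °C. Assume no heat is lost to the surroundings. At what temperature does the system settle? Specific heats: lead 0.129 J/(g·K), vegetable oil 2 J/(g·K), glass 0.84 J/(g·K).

T_f ≈ 32.9 °C

Conservation of energy gives ΣQ = 0:
201.1*0.129*(T − 302.7) + 786.4*2*(T − 29.23) + 399.7*0.84*(T − 29.23) = 0
(25.94 + 1572.8 + 335.75) T = 25.94*302.7 + 1572.8*29.23 + 335.75*29.23
T = 63639/1934.5 ≈ 32.90 °C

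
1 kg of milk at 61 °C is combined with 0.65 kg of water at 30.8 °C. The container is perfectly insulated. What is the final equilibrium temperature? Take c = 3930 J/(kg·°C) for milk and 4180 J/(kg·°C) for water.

T_f ≈ 48.7 °C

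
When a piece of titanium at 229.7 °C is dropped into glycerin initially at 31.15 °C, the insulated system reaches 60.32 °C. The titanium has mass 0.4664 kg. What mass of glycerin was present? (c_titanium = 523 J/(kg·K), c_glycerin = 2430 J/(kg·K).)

m ≈ 0.583 kg

Setting the total heat transfer to zero:
0.4664·523·(60.32 − 229.7) + m·2430·(60.32 − 31.15) = 0
70883 m = 41316
m = 41316/70883 ≈ 0.5829 kg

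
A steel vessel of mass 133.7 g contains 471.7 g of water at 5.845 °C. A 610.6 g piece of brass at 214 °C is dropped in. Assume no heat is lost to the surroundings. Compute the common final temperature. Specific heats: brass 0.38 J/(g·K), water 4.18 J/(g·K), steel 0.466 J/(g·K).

T_f ≈ 27.2 °C

Net heat exchanged in the isolated system is zero:
610.6·0.38·(T − 214) + 471.7·4.18·(T − 5.845) + 133.7·0.466·(T − 5.845) = 0
(232.03 + 1971.7 + 62.3) T = 232.03·214 + 1971.7·5.845 + 62.3·5.845
T = 61543/2266 ≈ 27.16 °C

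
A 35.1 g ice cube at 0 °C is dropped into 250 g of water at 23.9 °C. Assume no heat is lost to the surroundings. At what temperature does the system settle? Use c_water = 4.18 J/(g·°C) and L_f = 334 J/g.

T_f ≈ 11.1 °C

Heat gained plus heat lost sum to zero:
fusion: m_ice L_f = 35.1×334 = 11723
  warm the meltwater: 146.72 T
  water cools: 250×4.18×(T − 23.9) = 1045(T − 23.9)
1191.7 T = 24976 − 11723 = 13252
T ≈ 11.12 °C — above 0 °C, consistent with complete melting.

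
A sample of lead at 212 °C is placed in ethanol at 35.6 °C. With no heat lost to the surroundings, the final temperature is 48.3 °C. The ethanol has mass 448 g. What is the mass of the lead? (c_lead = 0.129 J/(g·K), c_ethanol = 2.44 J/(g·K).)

Net heat exchanged in the isolated system is zero:
m×0.129×(48.3 − 212) + 448×2.44×(48.3 − 35.6) = 0
-21.12 m = -13883
m = -13883/-21.12 ≈ 657.4 g

m ≈ 657 g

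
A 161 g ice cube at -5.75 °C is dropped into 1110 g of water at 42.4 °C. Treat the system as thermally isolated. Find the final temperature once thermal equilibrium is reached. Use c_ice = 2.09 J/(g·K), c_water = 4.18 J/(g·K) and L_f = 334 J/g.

T_f ≈ 26.5 °C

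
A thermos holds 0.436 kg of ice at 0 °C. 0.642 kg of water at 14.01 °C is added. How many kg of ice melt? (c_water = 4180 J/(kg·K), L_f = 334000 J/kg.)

Cooling the water to 0 °C releases 0.642×4180×14.01 = 37597 J.
Melting all 0.436 kg of ice would need 0.436×334000 = 145624 J.
37597 J < 145624 J, so only part of the ice melts and the system sits at 0 °C.
Mass melted = 37597/334000 ≈ 0.1126 kg.

m_melted ≈ 0.113 kg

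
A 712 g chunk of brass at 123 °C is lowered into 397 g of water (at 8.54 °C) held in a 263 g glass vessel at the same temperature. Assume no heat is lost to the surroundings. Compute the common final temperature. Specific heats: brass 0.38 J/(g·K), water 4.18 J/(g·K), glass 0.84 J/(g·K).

T_f ≈ 22.9 °C

T_f is the heat-capacity-weighted average of the initial temperatures:
T_f = (270.56*123 + 1659.5*8.54 + 220.92*8.54) / (270.56 + 1659.5 + 220.92)
    = 49337 / 2150.9 ≈ 22.94 °C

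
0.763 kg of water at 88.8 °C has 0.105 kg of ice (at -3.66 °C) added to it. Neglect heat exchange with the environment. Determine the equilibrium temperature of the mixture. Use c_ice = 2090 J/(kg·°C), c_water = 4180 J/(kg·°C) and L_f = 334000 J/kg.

Setting the total heat transfer to zero:
warm ice to 0 °C: 0.105·2090·(0 − (-3.66)) = 803.19
  latent heat to melt: 0.105·334000 = 35070
  meltwater 0→T: 0.105·4180·T = 438.9 T
  water cools: 0.763·4180·(T − 88.8) = 3189.3(T − 88.8)
3628.2 T = 283213 − 35873 = 247340
T ≈ 68.17 °C. Since T > 0 °C, the all-ice-melts assumption holds.

T_f ≈ 68.2 °C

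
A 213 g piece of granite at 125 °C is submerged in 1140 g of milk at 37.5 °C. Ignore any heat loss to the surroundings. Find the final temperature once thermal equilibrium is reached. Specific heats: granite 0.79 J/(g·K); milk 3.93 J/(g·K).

T_f ≈ 40.7 °C

Net heat exchanged in the isolated system is zero:
213·0.79·(T − 125) + 1140·3.93·(T − 37.5) = 0
4648.5 T = 189041
T = 189041 / 4648.5 = 40.7 °C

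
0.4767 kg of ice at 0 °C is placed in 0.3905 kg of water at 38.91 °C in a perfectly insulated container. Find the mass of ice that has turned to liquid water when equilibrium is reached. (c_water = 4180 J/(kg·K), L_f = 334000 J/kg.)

Heat available from the water dropping to 0 °C: 0.3905×4180×38.91 = 63512 J.
Melting all 0.4767 kg of ice would need 0.4767×334000 = 159218 J.
That's not enough to melt it all — equilibrium is at 0 °C with ice remaining.
m_melted×334000 = 63512  ⇒  m_melted ≈ 0.1902 kg.

m_melted ≈ 0.19 kg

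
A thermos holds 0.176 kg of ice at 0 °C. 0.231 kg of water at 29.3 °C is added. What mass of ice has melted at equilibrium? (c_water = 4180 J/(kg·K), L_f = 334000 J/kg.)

m_melted ≈ 0.0847 kg

Water can give up m c ΔT = 0.231×4180×29.3 = 28291 J before reaching 0 °C.
Fully melting the ice requires m_ice L_f = 0.176×334000 = 58784 J.
Since 28291 < 58784 J, not all the ice melts; equilibrium is at 0 °C.
m_melt = 28291 / L_f = 0.08471 kg.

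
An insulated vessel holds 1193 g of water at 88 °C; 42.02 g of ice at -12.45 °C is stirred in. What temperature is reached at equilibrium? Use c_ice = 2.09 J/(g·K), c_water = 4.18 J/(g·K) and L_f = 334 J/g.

T_f ≈ 82.1 °C

Sum of m c ΔT and latent-heat terms is zero:
warm ice to 0 °C: 42.02·2.09·(0 − (-12.45)) = 1093.4
  melt ice: 42.02·334 = 14035
  meltwater 0→T: 42.02·4.18·T = 175.64 T
  water: 4986.7(T − 88)
5162.4 T = 438833 − 15128 = 423705
T ≈ 82.08 °C. Since T > 0 °C, the all-ice-melts assumption holds.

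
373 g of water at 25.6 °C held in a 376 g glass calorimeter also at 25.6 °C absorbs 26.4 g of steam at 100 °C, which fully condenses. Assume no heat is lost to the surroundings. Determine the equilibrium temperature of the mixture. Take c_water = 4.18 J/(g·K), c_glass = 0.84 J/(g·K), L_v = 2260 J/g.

T_f ≈ 59.8 °C

Heat gained plus heat lost sum to zero:
condense steam: −26.4×2260 = −59664
  condensed water 100 °C→T: 110.35(T − 100)
  water warms: 373×4.18×(T − 25.6) = 1559.1(T − 25.6)
  glass cup: 376×0.84×(T − 25.6) = 315.84(T − 25.6)
1985.3 T = 59664 + 11035 + 47999 = 118699
T ≈ 59.79 °C (< 100 °C, so full condensation is consistent).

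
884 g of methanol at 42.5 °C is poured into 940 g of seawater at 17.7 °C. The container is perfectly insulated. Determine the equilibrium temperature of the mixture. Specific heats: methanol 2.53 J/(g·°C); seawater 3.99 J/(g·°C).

Taking heat into each body as positive, Σ m c ΔT = 0:
884×2.53×(T − 42.5) + 940×3.99×(T − 17.7) = 0
2236.5(T − 42.5) + 3750.6(T − 17.7) = 0
(2236.5 + 3750.6) T = 2236.5×42.5 + 3750.6×17.7
T = 161438/5987.1 ≈ 26.96 °C

T_f ≈ 27.0 °C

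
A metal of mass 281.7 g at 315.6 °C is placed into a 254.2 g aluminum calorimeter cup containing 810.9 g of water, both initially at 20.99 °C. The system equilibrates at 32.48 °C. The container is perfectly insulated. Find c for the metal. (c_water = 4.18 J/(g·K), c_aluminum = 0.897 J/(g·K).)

c ≈ 0.521 J/(g·K)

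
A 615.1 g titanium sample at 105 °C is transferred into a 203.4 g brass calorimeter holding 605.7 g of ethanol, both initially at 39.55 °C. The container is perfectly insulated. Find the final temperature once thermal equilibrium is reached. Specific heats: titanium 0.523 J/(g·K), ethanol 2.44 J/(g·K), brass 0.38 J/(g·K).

Heat gained plus heat lost sum to zero:
615.1·0.523·(T − 105) + 605.7·2.44·(T − 39.55) + 203.4·0.38·(T − 39.55) = 0
321.7(T − 105) + 1477.9(T − 39.55) + 77.29(T − 39.55) = 0
(321.7 + 1477.9 + 77.29) T = 321.7·105 + 1477.9·39.55 + 77.29·39.55
T ≈ 50.77 °C

T_f ≈ 50.8 °C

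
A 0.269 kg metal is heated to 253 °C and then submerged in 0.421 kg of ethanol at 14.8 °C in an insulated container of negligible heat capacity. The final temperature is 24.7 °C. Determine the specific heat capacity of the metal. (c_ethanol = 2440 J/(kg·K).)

m_s c (T_s − T_f) = m_ethanol c_ethanol (T_f − T_0):
0.269×c×(253 − 24.7) = 0.421×2440×(24.7 − 14.8)
61.41 c = 10170  ⇒  c ≈ 165.6 J/(kg·K)

c ≈ 166 J/(kg·K)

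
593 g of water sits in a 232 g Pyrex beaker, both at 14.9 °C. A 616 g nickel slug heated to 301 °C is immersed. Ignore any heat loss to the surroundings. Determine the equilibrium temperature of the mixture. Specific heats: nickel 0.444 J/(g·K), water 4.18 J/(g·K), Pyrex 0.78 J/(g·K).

T_f ≈ 41.6 °C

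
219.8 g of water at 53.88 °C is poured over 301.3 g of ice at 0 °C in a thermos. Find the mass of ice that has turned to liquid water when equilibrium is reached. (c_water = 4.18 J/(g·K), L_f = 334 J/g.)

Cooling the water to 0 °C releases 219.8·4.18·53.88 = 49503 J.
To melt every bit of ice: 301.3·334 = 100634 J.
49503 J < 100634 J, so only part of the ice melts and the system sits at 0 °C.
Mass melted = 49503/334 ≈ 148.2 g.

m_melted ≈ 148 g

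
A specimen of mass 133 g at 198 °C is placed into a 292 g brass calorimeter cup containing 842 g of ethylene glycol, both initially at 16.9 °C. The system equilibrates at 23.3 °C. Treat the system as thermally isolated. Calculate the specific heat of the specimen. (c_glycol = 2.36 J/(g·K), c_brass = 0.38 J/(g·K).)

Conservation of energy gives ΣQ = 0:
133·c·(23.3 − 198) + 842·2.36·(23.3 − 16.9) + 292·0.38·(23.3 − 16.9) = 0
-23235 c = -13428
c = -13428/-23235 ≈ 0.5779 J/(g·K)

c ≈ 0.578 J/(g·K)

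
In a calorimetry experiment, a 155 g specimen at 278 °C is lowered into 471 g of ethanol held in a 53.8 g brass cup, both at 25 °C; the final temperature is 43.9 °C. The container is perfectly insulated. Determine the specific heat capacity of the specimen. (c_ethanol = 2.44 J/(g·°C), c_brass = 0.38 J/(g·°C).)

Heat gained plus heat lost sum to zero:
155·c·(43.9 − 278) + 471·2.44·(43.9 − 25) + 53.8·0.38·(43.9 − 25) = 0
-36286 c = -22107
c = -22107/-36286 ≈ 0.6093 J/(g·°C)

c ≈ 0.609 J/(g·°C)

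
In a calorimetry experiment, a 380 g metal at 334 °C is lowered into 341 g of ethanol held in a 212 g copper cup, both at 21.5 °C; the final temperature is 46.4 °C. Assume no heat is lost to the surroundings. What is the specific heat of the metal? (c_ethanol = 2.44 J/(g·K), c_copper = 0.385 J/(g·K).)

c ≈ 0.208 J/(g·K)

Energy conservation, ΣQ = 0:
380×c×(46.4 − 334) + 341×2.44×(46.4 − 21.5) + 212×0.385×(46.4 − 21.5) = 0
-109288 c = -22750
c = -22750/-109288 ≈ 0.2082 J/(g·K)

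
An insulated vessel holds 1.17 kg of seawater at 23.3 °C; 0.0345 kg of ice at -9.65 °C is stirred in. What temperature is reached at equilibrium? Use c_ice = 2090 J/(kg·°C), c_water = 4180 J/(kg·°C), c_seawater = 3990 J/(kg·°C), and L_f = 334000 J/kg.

Net heat exchanged in the isolated system is zero:
warm ice to 0 °C: 0.0345·2090·(0 − (-9.65)) = 695.81
  fusion: m_ice L_f = 0.0345·334000 = 11523
  warm the meltwater: 144.21 T
  seawater cools: 1.17·3990·(T − 23.3) = 4668.3(T − 23.3)
4812.5 T = 108771 − 12219 = 96553
T ≈ 20.06 °C — above 0 °C, consistent with complete melting.

T_f ≈ 20.1 °C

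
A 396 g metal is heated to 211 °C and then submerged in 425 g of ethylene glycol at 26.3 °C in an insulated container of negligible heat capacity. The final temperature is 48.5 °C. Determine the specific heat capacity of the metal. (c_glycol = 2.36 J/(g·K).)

c ≈ 0.346 J/(g·K)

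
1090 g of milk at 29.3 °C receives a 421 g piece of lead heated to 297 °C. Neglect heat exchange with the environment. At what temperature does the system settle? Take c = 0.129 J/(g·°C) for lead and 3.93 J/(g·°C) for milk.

T_f ≈ 32.7 °C

Conservation of energy gives ΣQ = 0:
421×0.129×(T − 297) + 1090×3.93×(T − 29.3) = 0
(54.31 + 4283.7) T = 54.31×297 + 4283.7×29.3
T = 141642/4338 ≈ 32.65 °C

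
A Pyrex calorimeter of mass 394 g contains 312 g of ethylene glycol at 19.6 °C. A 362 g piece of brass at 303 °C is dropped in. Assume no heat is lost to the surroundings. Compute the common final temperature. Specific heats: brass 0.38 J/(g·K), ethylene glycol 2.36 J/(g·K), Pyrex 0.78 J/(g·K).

T_f ≈ 52.6 °C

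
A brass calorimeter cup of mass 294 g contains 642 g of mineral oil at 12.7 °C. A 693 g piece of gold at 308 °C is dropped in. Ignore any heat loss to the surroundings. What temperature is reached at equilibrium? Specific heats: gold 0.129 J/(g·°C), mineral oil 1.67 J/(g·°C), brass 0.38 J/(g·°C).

T_f ≈ 33.4 °C

T_f = Σ m_i c_i T_i / Σ m_i c_i:
T_f = (89.4×308 + 1072.1×12.7 + 111.72×12.7) / (89.4 + 1072.1 + 111.72)
    = 42569 / 1273.3 ≈ 33.43 °C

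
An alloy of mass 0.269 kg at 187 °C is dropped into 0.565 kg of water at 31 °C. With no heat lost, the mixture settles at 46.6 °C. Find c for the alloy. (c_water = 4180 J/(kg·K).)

m_s c (T_s − T_f) = m_water c_water (T_f − T_0):
0.269×c×(187 − 46.6) = 0.565×4180×(46.6 − 31)
37.77 c = 36843  ⇒  c ≈ 975.5 J/(kg·K)

c ≈ 976 J/(kg·K)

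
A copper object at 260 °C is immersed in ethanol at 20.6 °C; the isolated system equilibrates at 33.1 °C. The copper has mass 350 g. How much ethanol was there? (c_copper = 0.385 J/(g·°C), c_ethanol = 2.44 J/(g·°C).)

m ≈ 1000 g

Setting the total heat transfer to zero:
350·0.385·(33.1 − 260) + m·2.44·(33.1 − 20.6) = 0
30.5 m = 30575
m = 30575/30.5 ≈ 1002 g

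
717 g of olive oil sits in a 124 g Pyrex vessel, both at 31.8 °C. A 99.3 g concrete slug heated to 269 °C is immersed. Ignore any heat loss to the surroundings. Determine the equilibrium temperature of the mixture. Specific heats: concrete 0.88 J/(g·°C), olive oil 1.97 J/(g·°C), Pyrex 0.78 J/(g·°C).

T_f = Σ m_i c_i T_i / Σ m_i c_i:
T_f = (87.38·269 + 1412.5·31.8 + 96.72·31.8) / (87.38 + 1412.5 + 96.72)
    = 71499 / 1596.6 ≈ 44.78 °C

T_f ≈ 44.8 °C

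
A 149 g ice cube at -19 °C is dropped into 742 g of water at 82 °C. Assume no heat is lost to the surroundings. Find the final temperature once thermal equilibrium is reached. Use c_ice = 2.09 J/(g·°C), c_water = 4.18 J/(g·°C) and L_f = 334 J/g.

T_f ≈ 53.3 °C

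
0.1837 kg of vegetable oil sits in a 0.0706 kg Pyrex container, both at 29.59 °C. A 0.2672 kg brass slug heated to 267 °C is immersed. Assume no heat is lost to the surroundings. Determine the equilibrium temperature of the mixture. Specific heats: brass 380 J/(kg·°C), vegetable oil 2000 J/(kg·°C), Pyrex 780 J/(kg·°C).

T_f is the heat-capacity-weighted average of the initial temperatures:
T_f = (101.54*267 + 367.4*29.59 + 55.07*29.59) / (101.54 + 367.4 + 55.07)
    = 39611 / 524 ≈ 75.59 °C

T_f ≈ 75.6 °C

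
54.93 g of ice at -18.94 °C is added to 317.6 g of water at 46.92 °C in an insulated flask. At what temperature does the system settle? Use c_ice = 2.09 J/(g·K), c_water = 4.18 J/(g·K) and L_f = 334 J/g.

Taking heat into each body as positive, Σ m c ΔT = 0:
warm ice to 0 °C: 54.93·2.09·(0 − (-18.94)) = 2174.4; latent heat to melt: 54.93·334 = 18347; meltwater 0→T: 54.93·4.18·T = 229.61 T; water: 1327.6(T − 46.92)
1557.2 T = 62289 − 20521 = 41768
T ≈ 26.82 °C. Since T > 0 °C, the all-ice-melts assumption holds.

T_f ≈ 26.8 °C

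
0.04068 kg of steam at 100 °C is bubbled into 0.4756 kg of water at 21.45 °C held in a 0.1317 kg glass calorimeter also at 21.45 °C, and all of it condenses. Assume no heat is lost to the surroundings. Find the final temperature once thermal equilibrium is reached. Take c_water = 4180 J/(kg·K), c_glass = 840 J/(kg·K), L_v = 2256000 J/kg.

Conservation of energy gives ΣQ = 0:
steam→water at 100 °C releases m L_v = 0.04068·2256000 = 91774; condensate cools 100→T: 0.04068·4180·(T − 100) = 170.04(T − 100); original water: 1988(T − 21.45); glass cup: 0.1317·840·(T − 21.45) = 110.63(T − 21.45)
2268.7 T = 91774 + 17004 + 45016 = 153794
T ≈ 67.79 °C (< 100 °C, so full condensation is consistent).

T_f ≈ 67.8 °C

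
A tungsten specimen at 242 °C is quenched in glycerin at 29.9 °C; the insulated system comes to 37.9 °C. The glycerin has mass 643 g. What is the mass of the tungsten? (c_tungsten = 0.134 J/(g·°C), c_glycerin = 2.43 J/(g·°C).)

Heat lost by the tungsten = heat gained by the glycerin:
m×0.134×(242 − 37.9) = 643×2.43×(37.9 − 29.9)
27.35 m = 12500  ⇒  m ≈ 457 g

m ≈ 457 g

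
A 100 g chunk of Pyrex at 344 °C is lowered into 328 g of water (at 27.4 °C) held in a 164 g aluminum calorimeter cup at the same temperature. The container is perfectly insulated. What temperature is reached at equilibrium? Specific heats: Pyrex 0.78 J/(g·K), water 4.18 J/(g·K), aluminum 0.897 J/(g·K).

T_f = Σ m_i c_i T_i / Σ m_i c_i:
T_f = (78×344 + 1371×27.4 + 147.11×27.4) / (78 + 1371 + 147.11)
    = 68429 / 1596.1 ≈ 42.87 °C

T_f ≈ 42.9 °C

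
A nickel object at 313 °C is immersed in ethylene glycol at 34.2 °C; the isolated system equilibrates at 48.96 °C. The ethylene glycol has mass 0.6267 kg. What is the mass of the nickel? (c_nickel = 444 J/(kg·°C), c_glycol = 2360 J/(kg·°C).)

|Q_nickel| = |Q_glycol|:
m×444×(313 − 48.96) = 0.6267×2360×(48.96 − 34.2)
117234 m = 21830  ⇒  m ≈ 0.1862 kg

m ≈ 0.186 kg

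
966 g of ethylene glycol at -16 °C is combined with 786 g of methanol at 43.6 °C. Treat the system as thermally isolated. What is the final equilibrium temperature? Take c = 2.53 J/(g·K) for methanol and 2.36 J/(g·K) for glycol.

T_f ≈ 11.8 °C

Set heat shed by the hot body equal to heat absorbed by the cold body:
786·2.53·(43.6 − T) = 966·2.36·(T − (-16))
1988.6(43.6 − T) = 2279.8(T − (-16))
4268.3 T = 50226  ⇒  T ≈ 11.77 °C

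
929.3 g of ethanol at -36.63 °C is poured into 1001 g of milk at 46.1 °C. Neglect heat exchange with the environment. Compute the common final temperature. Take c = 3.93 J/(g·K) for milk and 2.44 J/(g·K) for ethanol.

Heat gained plus heat lost sum to zero:
1001*3.93*(T − 46.1) + 929.3*2.44*(T − (-36.63)) = 0
3933.9(T − 46.1) + 2267.5(T − (-36.63)) = 0
6201.4 T = 98296
T = 98296 / 6201.4 = 15.9 °C

T_f ≈ 15.9 °C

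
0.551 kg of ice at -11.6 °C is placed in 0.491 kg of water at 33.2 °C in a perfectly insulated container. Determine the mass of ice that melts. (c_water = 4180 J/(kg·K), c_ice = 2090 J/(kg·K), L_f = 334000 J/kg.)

m_melted ≈ 0.164 kg

Heat available from the water dropping to 0 °C: 0.491×4180×33.2 = 68139 J.
Warming the ice to 0 °C takes 0.551×2090×11.6 = 13358 J, leaving 54781 J for melting.
To melt every bit of ice: 0.551×334000 = 184034 J.
Since 54781 < 184034 J, not all the ice melts; equilibrium is at 0 °C.
Mass melted = 54781/334000 ≈ 0.164 kg.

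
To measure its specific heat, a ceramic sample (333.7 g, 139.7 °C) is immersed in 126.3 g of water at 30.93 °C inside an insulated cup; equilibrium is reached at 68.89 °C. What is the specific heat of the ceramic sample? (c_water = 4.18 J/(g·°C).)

Let T be the final temperature. ΣQ_i = 0:
333.7·c·(68.89 − 139.7) + 126.3·4.18·(68.89 − 30.93) = 0
-23629 c = -20040
c = -20040/-23629 ≈ 0.8481 J/(g·°C)

c ≈ 0.848 J/(g·°C)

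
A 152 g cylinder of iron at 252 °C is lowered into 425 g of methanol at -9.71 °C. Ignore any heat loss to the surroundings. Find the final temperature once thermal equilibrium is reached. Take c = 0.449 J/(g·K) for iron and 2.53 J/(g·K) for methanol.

T_f ≈ 5.9 °C

|Q_iron| = |Q_methanol|:
152·0.449·(252 − T) = 425·2.53·(T − (-9.71))
68.25(252 − T) = 1075.2(T − (-9.71))
1143.5 T = 6757.8  ⇒  T ≈ 5.91 °C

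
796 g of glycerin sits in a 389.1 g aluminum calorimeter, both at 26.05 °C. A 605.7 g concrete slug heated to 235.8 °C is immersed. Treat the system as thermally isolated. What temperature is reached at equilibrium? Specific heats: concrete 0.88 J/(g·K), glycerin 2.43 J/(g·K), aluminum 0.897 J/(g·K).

T_f ≈ 65.7 °C

T_f is the heat-capacity-weighted average of the initial temperatures:
T_f = (533.02×235.8 + 1934.3×26.05 + 349.02×26.05) / (533.02 + 1934.3 + 349.02)
    = 185165 / 2816.3 ≈ 65.75 °C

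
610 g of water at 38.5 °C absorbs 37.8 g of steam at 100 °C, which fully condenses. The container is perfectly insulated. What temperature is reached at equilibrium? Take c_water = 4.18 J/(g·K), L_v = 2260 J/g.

Net heat exchanged in the isolated system is zero:
latent heat released on condensation: 37.8×2260 = 85428
  condensed water 100 °C→T: 158(T − 100)
  original water: 2549.8(T − 38.5)
2707.8 T = 85428 + 15800 + 98167 = 199396
T ≈ 73.64 °C, under the boiling point, so the assumption holds.

T_f ≈ 73.6 °C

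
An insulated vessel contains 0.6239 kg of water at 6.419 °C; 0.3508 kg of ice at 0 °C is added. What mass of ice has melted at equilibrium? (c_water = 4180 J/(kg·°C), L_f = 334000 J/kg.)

m_melted ≈ 0.0501 kg

Cooling the water to 0 °C releases 0.6239·4180·6.419 = 16740 J.
To melt every bit of ice: 0.3508·334000 = 117167 J.
That's not enough to melt it all — equilibrium is at 0 °C with ice remaining.
m_melt = 16740 / L_f = 0.05012 kg.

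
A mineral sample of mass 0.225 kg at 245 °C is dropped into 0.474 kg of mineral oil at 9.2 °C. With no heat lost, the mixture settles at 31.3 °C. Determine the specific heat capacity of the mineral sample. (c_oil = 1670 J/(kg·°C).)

c ≈ 364 J/(kg·°C)

Heat lost by the mineral sample = heat gained by the oil:
0.225×c×(245 − 31.3) = 0.474×1670×(31.3 − 9.2)
48.08 c = 17494  ⇒  c ≈ 363.8 J/(kg·°C)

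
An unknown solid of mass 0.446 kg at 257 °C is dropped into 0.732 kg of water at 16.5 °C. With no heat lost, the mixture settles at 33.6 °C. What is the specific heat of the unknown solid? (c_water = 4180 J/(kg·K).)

c ≈ 525 J/(kg·K)

Heat lost by the unknown solid = heat gained by the water:
0.446·c·(257 − 33.6) = 0.732·4180·(33.6 − 16.5)
99.64 c = 52322  ⇒  c ≈ 525.1 J/(kg·K)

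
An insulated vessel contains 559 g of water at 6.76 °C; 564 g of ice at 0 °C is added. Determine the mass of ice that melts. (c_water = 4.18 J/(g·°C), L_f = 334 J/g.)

m_melted ≈ 47.3 g

Cooling the water to 0 °C releases 559·4.18·6.76 = 15796 J.
To melt every bit of ice: 564·334 = 188376 J.
That's not enough to melt it all — equilibrium is at 0 °C with ice remaining.
m_melt = 15796 / L_f = 47.29 g.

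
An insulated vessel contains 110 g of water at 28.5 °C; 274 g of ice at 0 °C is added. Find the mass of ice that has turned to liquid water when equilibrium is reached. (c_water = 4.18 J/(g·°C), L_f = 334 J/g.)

Cooling the water to 0 °C releases 110·4.18·28.5 = 13104 J.
To melt every bit of ice: 274·334 = 91516 J.
Since 13104 < 91516 J, not all the ice melts; equilibrium is at 0 °C.
m_melted·334 = 13104  ⇒  m_melted ≈ 39.23 g.

m_melted ≈ 39.2 g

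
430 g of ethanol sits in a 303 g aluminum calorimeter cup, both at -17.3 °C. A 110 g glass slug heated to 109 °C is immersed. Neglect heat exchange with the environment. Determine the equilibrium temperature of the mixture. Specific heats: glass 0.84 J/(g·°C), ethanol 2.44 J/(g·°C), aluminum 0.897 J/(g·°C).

T_f ≈ -9.0 °C

Energy conservation, ΣQ = 0:
110·0.84·(T − 109) + 430·2.44·(T − (-17.3)) + 303·0.897·(T − (-17.3)) = 0
92.4(T − 109) + 1049.2(T − (-17.3)) + 271.79(T − (-17.3)) = 0
(92.4 + 1049.2 + 271.79) T = 92.4·109 + 1049.2·(-17.3) + 271.79·(-17.3)
T ≈ -9.04 °C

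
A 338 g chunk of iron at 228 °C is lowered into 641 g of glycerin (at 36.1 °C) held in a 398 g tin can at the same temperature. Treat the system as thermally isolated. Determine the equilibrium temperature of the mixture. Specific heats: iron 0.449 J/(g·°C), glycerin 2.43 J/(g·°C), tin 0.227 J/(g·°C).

T_f ≈ 52.3 °C

Net heat exchanged in the isolated system is zero:
338×0.449×(T − 228) + 641×2.43×(T − 36.1) + 398×0.227×(T − 36.1) = 0
151.76(T − 228) + 1557.6(T − 36.1) + 90.35(T − 36.1) = 0
(151.76 + 1557.6 + 90.35) T = 151.76×228 + 1557.6×36.1 + 90.35×36.1
T = 94094/1799.7 ≈ 52.28 °C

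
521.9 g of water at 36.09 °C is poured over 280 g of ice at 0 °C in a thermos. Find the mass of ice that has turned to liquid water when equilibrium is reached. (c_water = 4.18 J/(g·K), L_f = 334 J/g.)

m_melted ≈ 236 g

Water can give up m c ΔT = 521.9·4.18·36.09 = 78732 J before reaching 0 °C.
To melt every bit of ice: 280·334 = 93520 J.
That's not enough to melt it all — equilibrium is at 0 °C with ice remaining.
m_melt = 78732 / L_f = 235.7 g.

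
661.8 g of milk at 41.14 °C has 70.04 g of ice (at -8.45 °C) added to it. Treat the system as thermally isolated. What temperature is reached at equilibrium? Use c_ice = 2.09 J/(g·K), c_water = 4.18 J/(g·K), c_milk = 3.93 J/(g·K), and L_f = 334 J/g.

Heat gained plus heat lost sum to zero:
ice -8.45→0 °C: 70.04·2.09·8.45 = 1236.9; melt ice: 70.04·334 = 23393; warm the meltwater: 292.77 T; milk cools: 661.8·3.93·(T − 41.14) = 2600.9(T − 41.14)
2893.6 T = 107000 − 24630 = 82370
T ≈ 28.47 °C (positive, so assuming full melt was valid).

T_f ≈ 28.5 °C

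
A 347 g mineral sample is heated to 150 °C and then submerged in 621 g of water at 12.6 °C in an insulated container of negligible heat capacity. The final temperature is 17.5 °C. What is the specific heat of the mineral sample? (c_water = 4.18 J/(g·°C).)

c ≈ 0.277 J/(g·°C)

m_s c (T_s − T_f) = m_water c_water (T_f − T_0):
347×c×(150 − 17.5) = 621×4.18×(17.5 − 12.6)
45978 c = 12719  ⇒  c ≈ 0.2766 J/(g·°C)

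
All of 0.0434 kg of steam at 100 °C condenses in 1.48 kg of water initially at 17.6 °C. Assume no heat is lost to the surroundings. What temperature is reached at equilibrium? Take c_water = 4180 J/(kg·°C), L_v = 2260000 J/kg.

T_f ≈ 35.4 °C

Energy balance with sensible and latent terms:
condense steam: −0.0434×2260000 = −98084
  condensate cools 100→T: 0.0434×4180×(T − 100) = 181.41(T − 100)
  water warms: 1.48×4180×(T − 17.6) = 6186.4(T − 17.6)
6367.8 T = 98084 + 18141 + 108881 = 225106
T ≈ 35.35 °C — below 100 °C, confirming all the steam condensed.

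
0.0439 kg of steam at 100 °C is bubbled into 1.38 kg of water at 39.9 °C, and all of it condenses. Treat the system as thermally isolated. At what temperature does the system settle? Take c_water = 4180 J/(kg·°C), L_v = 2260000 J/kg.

T_f ≈ 58.4 °C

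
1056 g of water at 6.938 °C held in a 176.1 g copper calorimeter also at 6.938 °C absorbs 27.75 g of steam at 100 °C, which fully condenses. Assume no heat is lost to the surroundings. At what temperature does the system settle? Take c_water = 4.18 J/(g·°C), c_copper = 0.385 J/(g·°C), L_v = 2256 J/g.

T_f ≈ 22.9 °C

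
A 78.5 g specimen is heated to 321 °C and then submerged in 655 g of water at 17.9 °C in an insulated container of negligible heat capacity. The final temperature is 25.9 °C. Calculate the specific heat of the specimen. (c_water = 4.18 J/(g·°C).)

Energy conservation, ΣQ = 0:
78.5×c×(25.9 − 321) + 655×4.18×(25.9 − 17.9) = 0
-23165 c = -21903
c = -21903/-23165 ≈ 0.9455 J/(g·°C)

c ≈ 0.946 J/(g·°C)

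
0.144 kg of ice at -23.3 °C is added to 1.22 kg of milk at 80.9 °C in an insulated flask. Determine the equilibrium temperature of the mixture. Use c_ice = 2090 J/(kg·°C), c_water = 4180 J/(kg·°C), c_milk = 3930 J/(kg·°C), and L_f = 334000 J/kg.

T_f ≈ 61.7 °C

Conservation of energy gives ΣQ = 0:
ice -23.3→0 °C: 0.144×2090×23.3 = 7012.4; latent heat to melt: 0.144×334000 = 48096; meltwater 0→T: 0.144×4180×T = 601.92 T; milk: 4794.6(T − 80.9)
5396.5 T = 387883 − 55108 = 332775
T ≈ 61.66 °C (positive, so assuming full melt was valid).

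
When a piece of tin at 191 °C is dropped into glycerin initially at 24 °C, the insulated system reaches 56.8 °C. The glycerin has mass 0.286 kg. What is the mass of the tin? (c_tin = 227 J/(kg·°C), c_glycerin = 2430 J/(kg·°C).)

Heat lost by the tin = heat gained by the glycerin:
m×227×(191 − 56.8) = 0.286×2430×(56.8 − 24)
30463 m = 22795  ⇒  m ≈ 0.7483 kg

m ≈ 0.748 kg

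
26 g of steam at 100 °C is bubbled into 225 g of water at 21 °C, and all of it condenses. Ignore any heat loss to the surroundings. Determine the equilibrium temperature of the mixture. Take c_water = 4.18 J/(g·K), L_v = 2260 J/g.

Energy conservation, ΣQ = 0:
steam→water at 100 °C releases m L_v = 26·2260 = 58760; condensed water 100 °C→T: 108.68(T − 100); water warms: 225·4.18·(T − 21) = 940.5(T − 21)
1049.2 T = 58760 + 10868 + 19750 = 89378
T ≈ 85.19 °C, under the boiling point, so the assumption holds.

T_f ≈ 85.2 °C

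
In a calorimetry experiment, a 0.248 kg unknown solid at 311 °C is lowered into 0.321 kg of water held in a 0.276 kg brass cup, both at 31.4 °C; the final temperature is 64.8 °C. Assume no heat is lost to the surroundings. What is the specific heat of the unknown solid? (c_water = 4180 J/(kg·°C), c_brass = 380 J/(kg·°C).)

c ≈ 791 J/(kg·°C)

Taking heat into each body as positive, Σ m c ΔT = 0:
0.248·c·(64.8 − 311) + 0.321·4180·(64.8 − 31.4) + 0.276·380·(64.8 − 31.4) = 0
-61.06 c = -48318
c = -48318/-61.06 ≈ 791.4 J/(kg·°C)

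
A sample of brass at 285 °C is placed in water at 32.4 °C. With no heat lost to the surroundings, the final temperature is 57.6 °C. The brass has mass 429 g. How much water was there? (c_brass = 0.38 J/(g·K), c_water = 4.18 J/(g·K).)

Energy conservation, ΣQ = 0:
429×0.38×(57.6 − 285) + m×4.18×(57.6 − 32.4) = 0
105.34 m = 37071
m = 37071/105.34 ≈ 351.9 g

m ≈ 352 g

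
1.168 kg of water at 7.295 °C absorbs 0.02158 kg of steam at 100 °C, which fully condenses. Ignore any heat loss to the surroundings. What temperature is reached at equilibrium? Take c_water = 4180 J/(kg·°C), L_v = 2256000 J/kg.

T_f ≈ 18.8 °C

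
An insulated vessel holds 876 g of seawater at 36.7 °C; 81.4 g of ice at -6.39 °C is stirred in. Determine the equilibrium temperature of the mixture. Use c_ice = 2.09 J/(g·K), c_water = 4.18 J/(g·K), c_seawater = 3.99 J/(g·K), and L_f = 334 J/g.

Conservation of energy gives ΣQ = 0:
warm ice to 0 °C: 81.4·2.09·(0 − (-6.39)) = 1087.1
  fusion: m_ice L_f = 81.4·334 = 27188
  meltwater 0→T: 81.4·4.18·T = 340.25 T
  seawater cools: 876·3.99·(T − 36.7) = 3495.2(T − 36.7)
3835.5 T = 128275 − 28275 = 100001
T ≈ 26.07 °C. Since T > 0 °C, the all-ice-melts assumption holds.

T_f ≈ 26.1 °C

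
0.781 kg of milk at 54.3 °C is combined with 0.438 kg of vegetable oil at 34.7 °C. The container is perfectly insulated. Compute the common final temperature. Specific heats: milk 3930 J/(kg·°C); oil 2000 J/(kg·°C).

Energy conservation, ΣQ = 0:
0.781·3930·(T − 54.3) + 0.438·2000·(T − 34.7) = 0
3069.3(T − 54.3) + 876(T − 34.7) = 0
3945.3 T = 197062
T = 197062 / 3945.3 = 49.9 °C

T_f ≈ 49.9 °C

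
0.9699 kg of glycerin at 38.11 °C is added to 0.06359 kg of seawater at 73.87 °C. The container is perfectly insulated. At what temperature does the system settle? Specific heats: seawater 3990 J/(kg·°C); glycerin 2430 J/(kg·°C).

Net heat exchanged in the isolated system is zero:
0.06359×3990×(T − 73.87) + 0.9699×2430×(T − 38.11) = 0
253.72(T − 73.87) + 2356.9(T − 38.11) = 0
(253.72 + 2356.9) T = 253.72×73.87 + 2356.9×38.11
T ≈ 41.59 °C

T_f ≈ 41.6 °C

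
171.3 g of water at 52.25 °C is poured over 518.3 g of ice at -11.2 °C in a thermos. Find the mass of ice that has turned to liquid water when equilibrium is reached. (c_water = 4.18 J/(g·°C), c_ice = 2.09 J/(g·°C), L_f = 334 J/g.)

Heat available from the water dropping to 0 °C: 171.3×4.18×52.25 = 37413 J.
Warming the ice to 0 °C takes 518.3×2.09×11.2 = 12132 J, leaving 25280 J for melting.
Melting all 518.3 g of ice would need 518.3×334 = 173112 J.
That's not enough to melt it all — equilibrium is at 0 °C with ice remaining.
m_melt = 25280 / L_f = 75.69 g.

m_melted ≈ 75.7 g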